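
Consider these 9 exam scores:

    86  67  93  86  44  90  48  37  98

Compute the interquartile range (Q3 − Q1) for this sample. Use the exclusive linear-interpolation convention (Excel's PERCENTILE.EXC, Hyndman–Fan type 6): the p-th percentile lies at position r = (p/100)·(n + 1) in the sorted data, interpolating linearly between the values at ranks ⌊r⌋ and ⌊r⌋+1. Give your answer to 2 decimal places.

45.50

Sorted: 37, 44, 48, 67, 86, 86, 90, 93, 98.
n = 9.
P25: r = 2.5; ranks 2–3 are 44, 48; interpolating gives 46.
P75: r = 7.5; ranks 7–8 are 90, 93; interpolating gives 91.5.
Difference: 91.5 − 46 = 45.5.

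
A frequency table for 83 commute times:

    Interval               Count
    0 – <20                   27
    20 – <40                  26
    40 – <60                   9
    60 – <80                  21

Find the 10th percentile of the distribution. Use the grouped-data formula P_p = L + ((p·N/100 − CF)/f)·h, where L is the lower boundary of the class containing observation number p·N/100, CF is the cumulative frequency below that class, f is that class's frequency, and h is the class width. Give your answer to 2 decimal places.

N = 83; target position k = 10/100 · 83 = 8.3.
Cumulative frequencies: 27, 53, 62, 83.
Observation 8.3 falls in the class 0 – <20.
L = 0, CF = 0, f = 27, h = 20.
P10 = 0 + ((8.3 − 0)/27)·20 = 0 + 6.14815 = 6.14815.

6.15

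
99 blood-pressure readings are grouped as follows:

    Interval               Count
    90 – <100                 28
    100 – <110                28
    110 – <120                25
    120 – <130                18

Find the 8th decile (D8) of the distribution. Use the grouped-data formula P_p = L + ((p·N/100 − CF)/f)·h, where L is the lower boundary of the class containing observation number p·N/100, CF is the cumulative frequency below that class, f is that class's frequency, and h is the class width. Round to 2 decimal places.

119.28

N = 99; target position k = 80/100 · 99 = 79.2.
Cumulative frequencies: 28, 56, 81, 99.
Observation 79.2 falls in the class 110 – <120.
L = 110, CF = 56, f = 25, h = 10.
P80 = 110 + ((79.2 − 56)/25)·10 = 110 + 9.28 = 119.28.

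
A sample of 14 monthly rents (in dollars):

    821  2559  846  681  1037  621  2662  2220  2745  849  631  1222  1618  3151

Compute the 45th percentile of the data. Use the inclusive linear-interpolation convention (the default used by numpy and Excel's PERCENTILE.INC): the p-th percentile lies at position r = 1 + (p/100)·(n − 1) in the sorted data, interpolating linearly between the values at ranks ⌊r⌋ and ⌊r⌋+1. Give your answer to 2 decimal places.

Sorted: 621, 631, 681, 821, 846, 849, 1037, 1222, 1618, 2220, 2559, 2662, 2745, 3151.
n = 14.
r = 1 + (45/100)·(14 − 1) = 1 + 5.85 = 6.85.
Rank 6 is 849 and rank 7 is 1037.
Interpolate: 849 + 0.85·(1037 − 849) = 849 + 0.85·188 = 1008.8.

1008.80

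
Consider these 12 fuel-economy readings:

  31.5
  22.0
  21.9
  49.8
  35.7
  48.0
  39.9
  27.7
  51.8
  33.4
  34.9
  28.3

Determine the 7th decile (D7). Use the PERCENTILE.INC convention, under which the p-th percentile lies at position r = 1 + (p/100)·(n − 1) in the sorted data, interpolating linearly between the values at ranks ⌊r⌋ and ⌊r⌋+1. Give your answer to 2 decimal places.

38.64

Sorted: 21.9, 22.0, 27.7, 28.3, 31.5, 33.4, 34.9, 35.7, 39.9, 48.0, 49.8, 51.8.
n = 12.
r = 1 + (70/100)·(12 − 1) = 1 + 7.7 = 8.7.
Rank 8 is 35.7 and rank 9 is 39.9.
Interpolate: 35.7 + 0.7·(39.9 − 35.7) = 35.7 + 0.7·4.2 = 38.64.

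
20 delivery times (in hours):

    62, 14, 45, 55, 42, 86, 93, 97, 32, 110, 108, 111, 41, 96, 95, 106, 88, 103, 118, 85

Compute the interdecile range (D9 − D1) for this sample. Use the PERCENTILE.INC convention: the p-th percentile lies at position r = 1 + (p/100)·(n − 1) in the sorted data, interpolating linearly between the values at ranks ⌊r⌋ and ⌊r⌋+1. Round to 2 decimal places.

70.00

Sorted: 14, 32, 41, 42, 45, 55, 62, 85, 86, 88, 93, 95, 96, 97, 103, 106, 108, 110, 111, 118.
n = 20.
P10: r = 2.9; ranks 2–3 are 32, 41; interpolating gives 40.1.
P90: r = 18.1; ranks 18–19 are 110, 111; interpolating gives 110.1.
Difference: 110.1 − 40.1 = 70.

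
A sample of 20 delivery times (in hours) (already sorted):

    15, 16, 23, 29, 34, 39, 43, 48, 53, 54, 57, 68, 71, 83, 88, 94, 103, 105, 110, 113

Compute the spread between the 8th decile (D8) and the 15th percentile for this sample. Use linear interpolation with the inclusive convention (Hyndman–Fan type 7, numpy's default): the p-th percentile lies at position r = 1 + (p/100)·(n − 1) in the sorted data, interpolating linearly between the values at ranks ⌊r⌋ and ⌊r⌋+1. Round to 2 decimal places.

n = 20.
P15: r = 3.85; ranks 3–4 are 23, 29; interpolating gives 28.1.
P80: r = 16.2; ranks 16–17 are 94, 103; interpolating gives 95.8.
Difference: 95.8 − 28.1 = 67.7.

67.70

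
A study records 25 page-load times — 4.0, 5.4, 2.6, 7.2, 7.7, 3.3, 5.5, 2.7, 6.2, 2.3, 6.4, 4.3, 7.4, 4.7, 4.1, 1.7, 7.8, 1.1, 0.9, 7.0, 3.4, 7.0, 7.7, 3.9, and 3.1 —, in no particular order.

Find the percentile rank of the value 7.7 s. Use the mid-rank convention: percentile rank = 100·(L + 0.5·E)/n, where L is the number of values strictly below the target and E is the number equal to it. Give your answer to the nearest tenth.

Sorted: 0.9, 1.1, 1.7, 2.3, 2.6, 2.7, 3.1, 3.3, 3.4, 3.9, 4.0, 4.1, 4.3, 4.7, 5.4, 5.5, 6.2, 6.4, 7.0, 7.0, 7.2, 7.4, 7.7, 7.7, 7.8.
Count below 7.7: L = 22; count equal: E = 2; n = 25.
Percentile rank = 100·(22 + 0.5·2)/25 = 100·23/25 = 92.

92.0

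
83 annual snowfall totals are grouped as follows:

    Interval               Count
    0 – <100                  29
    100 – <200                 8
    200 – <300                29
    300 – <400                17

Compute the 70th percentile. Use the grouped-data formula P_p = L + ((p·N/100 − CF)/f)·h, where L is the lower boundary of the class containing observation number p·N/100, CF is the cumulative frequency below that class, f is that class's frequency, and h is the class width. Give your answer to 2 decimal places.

272.76

N = 83; target position k = 70/100 · 83 = 58.1.
Cumulative frequencies: 29, 37, 66, 83.
Observation 58.1 falls in the class 200 – <300.
L = 200, CF = 37, f = 29, h = 100.
P70 = 200 + ((58.1 − 37)/29)·100 = 200 + 72.7586 = 272.759.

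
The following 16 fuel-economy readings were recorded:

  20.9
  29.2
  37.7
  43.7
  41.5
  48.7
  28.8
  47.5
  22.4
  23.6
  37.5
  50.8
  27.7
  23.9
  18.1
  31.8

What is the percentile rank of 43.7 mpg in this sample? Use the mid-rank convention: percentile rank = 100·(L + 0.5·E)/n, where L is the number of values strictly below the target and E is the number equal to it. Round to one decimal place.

Sorted: 18.1, 20.9, 22.4, 23.6, 23.9, 27.7, 28.8, 29.2, 31.8, 37.5, 37.7, 41.5, 43.7, 47.5, 48.7, 50.8.
Count below 43.7: L = 12; count equal: E = 1; n = 16.
Percentile rank = 100·(12 + 0.5·1)/16 = 100·12.5/16 = 78.12.

78.1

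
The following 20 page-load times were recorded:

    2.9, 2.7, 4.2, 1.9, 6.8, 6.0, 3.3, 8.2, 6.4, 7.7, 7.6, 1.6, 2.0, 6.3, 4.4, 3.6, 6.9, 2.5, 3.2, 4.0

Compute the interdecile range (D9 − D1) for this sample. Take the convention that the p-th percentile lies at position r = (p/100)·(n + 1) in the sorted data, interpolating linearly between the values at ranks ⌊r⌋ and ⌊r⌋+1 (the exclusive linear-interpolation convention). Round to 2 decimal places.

5.78

Sorted: 1.6, 1.9, 2.0, 2.5, 2.7, 2.9, 3.2, 3.3, 3.6, 4.0, 4.2, 4.4, 6.0, 6.3, 6.4, 6.8, 6.9, 7.6, 7.7, 8.2.
n = 20.
P10: r = 2.1; ranks 2–3 are 1.9, 2.0; interpolating gives 1.91.
P90: r = 18.9; ranks 18–19 are 7.6, 7.7; interpolating gives 7.69.
Difference: 7.69 − 1.91 = 5.78.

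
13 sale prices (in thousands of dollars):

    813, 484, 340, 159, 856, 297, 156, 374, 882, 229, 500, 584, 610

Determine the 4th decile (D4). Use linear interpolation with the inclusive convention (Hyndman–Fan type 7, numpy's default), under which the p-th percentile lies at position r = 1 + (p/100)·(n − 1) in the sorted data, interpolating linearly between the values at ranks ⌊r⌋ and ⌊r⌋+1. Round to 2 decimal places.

Sorted: 156, 159, 229, 297, 340, 374, 484, 500, 584, 610, 813, 856, 882.
n = 13.
r = 1 + (40/100)·(13 − 1) = 1 + 4.8 = 5.8.
Rank 5 is 340 and rank 6 is 374.
Interpolate: 340 + 0.8·(374 − 340) = 340 + 0.8·34 = 367.2.

367.20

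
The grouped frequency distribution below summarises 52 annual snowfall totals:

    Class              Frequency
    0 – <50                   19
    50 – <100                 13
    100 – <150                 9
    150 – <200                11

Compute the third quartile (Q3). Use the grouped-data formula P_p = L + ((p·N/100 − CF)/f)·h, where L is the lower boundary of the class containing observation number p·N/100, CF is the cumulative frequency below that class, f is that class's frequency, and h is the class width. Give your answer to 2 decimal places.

N = 52; target position k = 75/100 · 52 = 39.
Cumulative frequencies: 19, 32, 41, 52.
Observation 39 falls in the class 100 – <150.
L = 100, CF = 32, f = 9, h = 50.
P75 = 100 + ((39 − 32)/9)·50 = 100 + 38.8889 = 138.889.

138.89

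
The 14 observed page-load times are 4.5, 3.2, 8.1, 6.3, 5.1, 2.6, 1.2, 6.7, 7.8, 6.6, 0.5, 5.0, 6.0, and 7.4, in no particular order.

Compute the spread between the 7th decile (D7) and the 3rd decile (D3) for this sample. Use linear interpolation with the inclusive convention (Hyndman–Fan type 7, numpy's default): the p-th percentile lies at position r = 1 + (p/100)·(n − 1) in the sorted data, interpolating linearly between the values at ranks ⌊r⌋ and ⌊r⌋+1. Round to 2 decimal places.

2.24

Sorted: 0.5, 1.2, 2.6, 3.2, 4.5, 5.0, 5.1, 6.0, 6.3, 6.6, 6.7, 7.4, 7.8, 8.1.
n = 14.
P30: r = 4.9; ranks 4–5 are 3.2, 4.5; interpolating gives 4.37.
P70: r = 10.1; ranks 10–11 are 6.6, 6.7; interpolating gives 6.61.
Difference: 6.61 − 4.37 = 2.24.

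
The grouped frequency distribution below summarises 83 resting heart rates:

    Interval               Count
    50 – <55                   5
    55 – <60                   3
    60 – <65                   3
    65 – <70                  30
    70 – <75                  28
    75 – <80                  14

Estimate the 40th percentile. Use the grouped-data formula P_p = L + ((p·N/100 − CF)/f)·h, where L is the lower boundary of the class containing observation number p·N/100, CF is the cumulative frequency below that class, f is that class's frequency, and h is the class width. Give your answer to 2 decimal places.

N = 83; target position k = 40/100 · 83 = 33.2.
Cumulative frequencies: 5, 8, 11, 41, 69, 83.
Observation 33.2 falls in the class 65 – <70.
L = 65, CF = 11, f = 30, h = 5.
P40 = 65 + ((33.2 − 11)/30)·5 = 65 + 3.7 = 68.7.

68.70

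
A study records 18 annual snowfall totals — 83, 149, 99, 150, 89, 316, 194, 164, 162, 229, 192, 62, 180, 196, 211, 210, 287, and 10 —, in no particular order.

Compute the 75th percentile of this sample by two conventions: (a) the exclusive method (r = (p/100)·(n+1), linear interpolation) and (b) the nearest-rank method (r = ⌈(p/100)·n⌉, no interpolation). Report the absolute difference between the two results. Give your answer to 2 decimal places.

0.25

Sorted: 10, 62, 83, 89, 99, 149, 150, 162, 164, 180, 192, 194, 196, 210, 211, 229, 287, 316.
n = 18.
(a) r = 14.25; between ranks 14 (210) and 15 (211): 210.25.
(b) the nearest-rank method: rank 14 → 210.
|210.25 − 210| = 0.25.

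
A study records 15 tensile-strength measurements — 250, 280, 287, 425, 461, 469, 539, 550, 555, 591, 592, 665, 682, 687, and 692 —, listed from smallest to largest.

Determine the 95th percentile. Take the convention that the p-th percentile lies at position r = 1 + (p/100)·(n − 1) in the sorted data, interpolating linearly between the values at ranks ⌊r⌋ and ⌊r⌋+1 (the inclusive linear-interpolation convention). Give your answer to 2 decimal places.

n = 15.
r = 1 + (95/100)·(15 − 1) = 1 + 13.3 = 14.3.
Rank 14 is 687 and rank 15 is 692.
Interpolate: 687 + 0.3·(692 − 687) = 687 + 0.3·5 = 688.5.

688.50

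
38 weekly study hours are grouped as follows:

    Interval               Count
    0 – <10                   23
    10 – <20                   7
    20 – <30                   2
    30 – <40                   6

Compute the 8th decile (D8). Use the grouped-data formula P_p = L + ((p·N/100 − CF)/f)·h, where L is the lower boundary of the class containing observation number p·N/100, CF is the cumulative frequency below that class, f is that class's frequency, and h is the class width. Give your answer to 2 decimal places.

N = 38; target position k = 80/100 · 38 = 30.4.
Cumulative frequencies: 23, 30, 32, 38.
Observation 30.4 falls in the class 20 – <30.
L = 20, CF = 30, f = 2, h = 10.
P80 = 20 + ((30.4 − 30)/2)·10 = 20 + 2 = 22.

22.00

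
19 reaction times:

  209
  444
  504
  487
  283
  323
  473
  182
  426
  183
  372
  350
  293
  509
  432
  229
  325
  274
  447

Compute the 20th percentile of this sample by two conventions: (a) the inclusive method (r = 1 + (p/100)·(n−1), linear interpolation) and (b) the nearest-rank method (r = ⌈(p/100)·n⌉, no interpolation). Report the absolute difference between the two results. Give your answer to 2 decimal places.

Sorted: 182, 183, 209, 229, 274, 283, 293, 323, 325, 350, 372, 426, 432, 444, 447, 473, 487, 504, 509.
n = 19.
(a) r = 4.6; between ranks 4 (229) and 5 (274): 256.
(b) the nearest-rank method: rank 4 → 229.
|256 − 229| = 27.

27.00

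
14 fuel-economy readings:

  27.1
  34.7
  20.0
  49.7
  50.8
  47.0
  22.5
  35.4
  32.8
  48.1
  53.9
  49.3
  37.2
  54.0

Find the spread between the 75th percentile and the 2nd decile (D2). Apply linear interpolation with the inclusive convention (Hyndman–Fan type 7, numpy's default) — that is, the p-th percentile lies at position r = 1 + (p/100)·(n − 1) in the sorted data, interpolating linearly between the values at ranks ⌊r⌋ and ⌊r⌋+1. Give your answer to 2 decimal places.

19.08

Sorted: 20.0, 22.5, 27.1, 32.8, 34.7, 35.4, 37.2, 47.0, 48.1, 49.3, 49.7, 50.8, 53.9, 54.0.
n = 14.
P20: r = 3.6; ranks 3–4 are 27.1, 32.8; interpolating gives 30.52.
P75: r = 10.75; ranks 10–11 are 49.3, 49.7; interpolating gives 49.6.
Difference: 49.6 − 30.52 = 19.08.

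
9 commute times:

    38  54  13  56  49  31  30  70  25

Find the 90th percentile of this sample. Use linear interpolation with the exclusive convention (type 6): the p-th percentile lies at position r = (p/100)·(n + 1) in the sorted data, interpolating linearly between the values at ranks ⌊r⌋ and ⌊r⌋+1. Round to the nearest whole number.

70

Sorted: 13, 25, 30, 31, 38, 49, 54, 56, 70.
n = 9.
r = (90/100)·(9 + 1) = 9.
r is an integer, so P90 is the value at rank 9: 70.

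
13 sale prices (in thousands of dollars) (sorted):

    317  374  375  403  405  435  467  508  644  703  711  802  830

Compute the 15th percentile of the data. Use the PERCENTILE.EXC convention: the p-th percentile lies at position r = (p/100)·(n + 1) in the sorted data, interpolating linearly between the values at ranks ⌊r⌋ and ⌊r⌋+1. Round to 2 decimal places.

374.10

n = 13.
r = (15/100)·(13 + 1) = 2.1.
Rank 2 is 374 and rank 3 is 375.
Interpolate: 374 + 0.1·(375 − 374) = 374 + 0.1·1 = 374.1.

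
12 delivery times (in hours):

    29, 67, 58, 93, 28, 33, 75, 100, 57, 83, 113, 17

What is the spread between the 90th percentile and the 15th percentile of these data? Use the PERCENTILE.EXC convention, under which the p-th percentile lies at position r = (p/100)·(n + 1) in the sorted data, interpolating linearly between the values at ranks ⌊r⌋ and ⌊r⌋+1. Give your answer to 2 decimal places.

81.65

Sorted: 17, 28, 29, 33, 57, 58, 67, 75, 83, 93, 100, 113.
n = 12.
P15: r = 1.95; ranks 1–2 are 17, 28; interpolating gives 27.45.
P90: r = 11.7; ranks 11–12 are 100, 113; interpolating gives 109.1.
Difference: 109.1 − 27.45 = 81.65.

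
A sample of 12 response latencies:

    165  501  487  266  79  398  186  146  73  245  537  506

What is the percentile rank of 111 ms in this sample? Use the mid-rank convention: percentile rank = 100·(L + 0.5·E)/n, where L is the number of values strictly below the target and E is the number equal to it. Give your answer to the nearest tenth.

Sorted: 73, 79, 146, 165, 186, 245, 266, 398, 487, 501, 506, 537.
Count below 111: L = 2; count equal: E = 0; n = 12.
Percentile rank = 100·(2 + 0.5·0)/12 = 100·2/12 = 16.67.

16.7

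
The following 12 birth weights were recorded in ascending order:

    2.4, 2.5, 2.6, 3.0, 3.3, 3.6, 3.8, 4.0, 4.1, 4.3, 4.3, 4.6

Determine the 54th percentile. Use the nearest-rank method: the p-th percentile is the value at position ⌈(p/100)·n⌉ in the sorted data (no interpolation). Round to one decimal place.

n = 12.
Position = ⌈54/100 · 12⌉ = ⌈6.48⌉ = 7.
The value at rank 7 is 3.8.

3.8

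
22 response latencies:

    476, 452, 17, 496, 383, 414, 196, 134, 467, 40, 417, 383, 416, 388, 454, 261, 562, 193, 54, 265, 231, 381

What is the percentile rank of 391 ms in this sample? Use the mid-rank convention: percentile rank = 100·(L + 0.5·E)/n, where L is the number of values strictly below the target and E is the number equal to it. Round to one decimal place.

59.1

Sorted: 17, 40, 54, 134, 193, 196, 231, 261, 265, 381, 383, 383, 388, 414, 416, 417, 452, 454, 467, 476, 496, 562.
Count below 391: L = 13; count equal: E = 0; n = 22.
Percentile rank = 100·(13 + 0.5·0)/22 = 100·13/22 = 59.09.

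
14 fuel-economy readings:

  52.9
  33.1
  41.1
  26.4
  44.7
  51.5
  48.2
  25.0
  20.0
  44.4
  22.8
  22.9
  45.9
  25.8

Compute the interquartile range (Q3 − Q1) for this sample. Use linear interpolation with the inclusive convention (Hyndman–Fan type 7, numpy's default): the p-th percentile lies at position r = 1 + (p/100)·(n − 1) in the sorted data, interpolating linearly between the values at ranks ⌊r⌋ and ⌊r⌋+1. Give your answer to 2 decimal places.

20.40

Sorted: 20.0, 22.8, 22.9, 25.0, 25.8, 26.4, 33.1, 41.1, 44.4, 44.7, 45.9, 48.2, 51.5, 52.9.
n = 14.
P25: r = 4.25; ranks 4–5 are 25.0, 25.8; interpolating gives 25.2.
P75: r = 10.75; ranks 10–11 are 44.7, 45.9; interpolating gives 45.6.
Difference: 45.6 − 25.2 = 20.4.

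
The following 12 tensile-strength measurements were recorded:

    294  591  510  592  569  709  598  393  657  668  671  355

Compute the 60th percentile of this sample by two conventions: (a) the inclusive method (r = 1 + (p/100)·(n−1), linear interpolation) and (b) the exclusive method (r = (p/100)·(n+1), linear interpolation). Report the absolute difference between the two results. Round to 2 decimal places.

Sorted: 294, 355, 393, 510, 569, 591, 592, 598, 657, 668, 671, 709.
n = 12.
(a) r = 7.6; between ranks 7 (592) and 8 (598): 595.6.
(b) r = 7.8; between ranks 7 (592) and 8 (598): 596.8.
|595.6 − 596.8| = 1.2.

1.20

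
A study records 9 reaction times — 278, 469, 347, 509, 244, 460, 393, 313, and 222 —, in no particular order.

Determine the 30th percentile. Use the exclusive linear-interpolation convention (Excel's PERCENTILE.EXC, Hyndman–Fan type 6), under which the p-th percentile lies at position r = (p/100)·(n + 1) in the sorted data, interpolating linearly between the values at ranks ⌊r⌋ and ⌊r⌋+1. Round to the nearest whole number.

278

Sorted: 222, 244, 278, 313, 347, 393, 460, 469, 509.
n = 9.
r = (30/100)·(9 + 1) = 3.
r is an integer, so P30 is the value at rank 3: 278.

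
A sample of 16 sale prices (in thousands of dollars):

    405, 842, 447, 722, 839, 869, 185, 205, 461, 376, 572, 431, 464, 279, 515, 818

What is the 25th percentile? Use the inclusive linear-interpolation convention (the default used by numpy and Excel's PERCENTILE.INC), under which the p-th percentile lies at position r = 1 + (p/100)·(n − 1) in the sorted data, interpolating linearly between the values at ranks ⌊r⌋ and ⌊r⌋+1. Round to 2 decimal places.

Sorted: 185, 205, 279, 376, 405, 431, 447, 461, 464, 515, 572, 722, 818, 839, 842, 869.
n = 16.
r = 1 + (25/100)·(16 − 1) = 1 + 3.75 = 4.75.
Rank 4 is 376 and rank 5 is 405.
Interpolate: 376 + 0.75·(405 − 376) = 376 + 0.75·29 = 397.75.

397.75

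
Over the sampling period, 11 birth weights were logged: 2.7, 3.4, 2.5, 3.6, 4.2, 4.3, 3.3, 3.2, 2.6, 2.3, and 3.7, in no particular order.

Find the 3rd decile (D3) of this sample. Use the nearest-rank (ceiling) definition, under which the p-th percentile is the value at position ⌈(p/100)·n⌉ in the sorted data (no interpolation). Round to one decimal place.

2.7

Sorted: 2.3, 2.5, 2.6, 2.7, 3.2, 3.3, 3.4, 3.6, 3.7, 4.2, 4.3.
n = 11.
Position = ⌈30/100 · 11⌉ = ⌈3.3⌉ = 4.
The value at rank 4 is 2.7.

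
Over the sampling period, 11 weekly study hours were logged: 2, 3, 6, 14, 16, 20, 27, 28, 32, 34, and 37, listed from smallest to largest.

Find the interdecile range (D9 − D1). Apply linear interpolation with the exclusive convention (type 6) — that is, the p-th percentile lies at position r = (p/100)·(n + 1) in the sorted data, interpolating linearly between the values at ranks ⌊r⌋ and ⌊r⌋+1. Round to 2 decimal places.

n = 11.
P10: r = 1.2; ranks 1–2 are 2, 3; interpolating gives 2.2.
P90: r = 10.8; ranks 10–11 are 34, 37; interpolating gives 36.4.
Difference: 36.4 − 2.2 = 34.2.

34.20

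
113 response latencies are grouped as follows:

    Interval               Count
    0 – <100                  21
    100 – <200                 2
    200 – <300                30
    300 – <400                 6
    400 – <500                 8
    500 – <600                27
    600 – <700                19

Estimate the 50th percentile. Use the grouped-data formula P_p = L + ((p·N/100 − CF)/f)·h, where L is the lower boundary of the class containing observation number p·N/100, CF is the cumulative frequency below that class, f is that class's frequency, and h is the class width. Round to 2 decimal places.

358.33

N = 113; target position k = 50/100 · 113 = 56.5.
Cumulative frequencies: 21, 23, 53, 59, 67, 94, 113.
Observation 56.5 falls in the class 300 – <400.
L = 300, CF = 53, f = 6, h = 100.
P50 = 300 + ((56.5 − 53)/6)·100 = 300 + 58.3333 = 358.333.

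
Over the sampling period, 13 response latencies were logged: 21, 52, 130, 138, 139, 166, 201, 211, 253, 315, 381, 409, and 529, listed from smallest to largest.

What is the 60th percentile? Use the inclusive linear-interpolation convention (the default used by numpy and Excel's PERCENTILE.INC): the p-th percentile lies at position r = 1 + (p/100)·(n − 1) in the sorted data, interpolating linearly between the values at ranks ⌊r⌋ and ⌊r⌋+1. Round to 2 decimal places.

n = 13.
r = 1 + (60/100)·(13 − 1) = 1 + 7.2 = 8.2.
Rank 8 is 211 and rank 9 is 253.
Interpolate: 211 + 0.2·(253 − 211) = 211 + 0.2·42 = 219.4.

219.40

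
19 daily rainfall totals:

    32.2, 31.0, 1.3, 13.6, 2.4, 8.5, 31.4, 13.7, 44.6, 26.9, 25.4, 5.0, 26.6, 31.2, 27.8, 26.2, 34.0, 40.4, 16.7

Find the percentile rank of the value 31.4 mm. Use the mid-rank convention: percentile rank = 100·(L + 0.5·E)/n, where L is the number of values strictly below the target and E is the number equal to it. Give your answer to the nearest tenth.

76.3

Sorted: 1.3, 2.4, 5.0, 8.5, 13.6, 13.7, 16.7, 25.4, 26.2, 26.6, 26.9, 27.8, 31.0, 31.2, 31.4, 32.2, 34.0, 40.4, 44.6.
Count below 31.4: L = 14; count equal: E = 1; n = 19.
Percentile rank = 100·(14 + 0.5·1)/19 = 100·14.5/19 = 76.32.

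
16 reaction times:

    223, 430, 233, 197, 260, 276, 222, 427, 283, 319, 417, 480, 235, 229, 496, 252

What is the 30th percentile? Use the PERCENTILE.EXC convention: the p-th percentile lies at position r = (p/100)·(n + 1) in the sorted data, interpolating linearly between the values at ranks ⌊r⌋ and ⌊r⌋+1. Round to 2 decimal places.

233.20

Sorted: 197, 222, 223, 229, 233, 235, 252, 260, 276, 283, 319, 417, 427, 430, 480, 496.
n = 16.
r = (30/100)·(16 + 1) = 5.1.
Rank 5 is 233 and rank 6 is 235.
Interpolate: 233 + 0.1·(235 − 233) = 233 + 0.1·2 = 233.2.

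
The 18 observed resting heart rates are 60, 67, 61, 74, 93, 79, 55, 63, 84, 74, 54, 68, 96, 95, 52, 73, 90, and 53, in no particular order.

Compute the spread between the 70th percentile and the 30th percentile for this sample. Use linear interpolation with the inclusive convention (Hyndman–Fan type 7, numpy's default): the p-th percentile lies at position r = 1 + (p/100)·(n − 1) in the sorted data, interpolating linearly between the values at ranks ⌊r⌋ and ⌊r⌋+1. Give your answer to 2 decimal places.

Sorted: 52, 53, 54, 55, 60, 61, 63, 67, 68, 73, 74, 74, 79, 84, 90, 93, 95, 96.
n = 18.
P30: r = 6.1; ranks 6–7 are 61, 63; interpolating gives 61.2.
P70: r = 12.9; ranks 12–13 are 74, 79; interpolating gives 78.5.
Difference: 78.5 − 61.2 = 17.3.

17.30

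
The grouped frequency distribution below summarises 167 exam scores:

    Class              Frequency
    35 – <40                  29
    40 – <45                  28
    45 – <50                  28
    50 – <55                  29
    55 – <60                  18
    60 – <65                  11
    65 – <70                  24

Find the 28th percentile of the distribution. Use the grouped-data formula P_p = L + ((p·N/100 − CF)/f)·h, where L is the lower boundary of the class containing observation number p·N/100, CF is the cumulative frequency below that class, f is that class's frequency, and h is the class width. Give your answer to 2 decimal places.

N = 167; target position k = 28/100 · 167 = 46.76.
Cumulative frequencies: 29, 57, 85, 114, 132, 143, 167.
Observation 46.76 falls in the class 40 – <45.
L = 40, CF = 29, f = 28, h = 5.
P28 = 40 + ((46.76 − 29)/28)·5 = 40 + 3.17143 = 43.1714.

43.17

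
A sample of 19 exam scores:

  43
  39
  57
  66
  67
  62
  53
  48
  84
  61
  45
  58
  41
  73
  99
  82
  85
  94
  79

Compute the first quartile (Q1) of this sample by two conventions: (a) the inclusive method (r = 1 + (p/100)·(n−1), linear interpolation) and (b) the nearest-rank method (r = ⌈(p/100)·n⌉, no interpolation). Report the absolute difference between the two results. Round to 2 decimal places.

Sorted: 39, 41, 43, 45, 48, 53, 57, 58, 61, 62, 66, 67, 73, 79, 82, 84, 85, 94, 99.
n = 19.
(a) r = 5.5; between ranks 5 (48) and 6 (53): 50.5.
(b) the nearest-rank method: rank 5 → 48.
|50.5 − 48| = 2.5.

2.50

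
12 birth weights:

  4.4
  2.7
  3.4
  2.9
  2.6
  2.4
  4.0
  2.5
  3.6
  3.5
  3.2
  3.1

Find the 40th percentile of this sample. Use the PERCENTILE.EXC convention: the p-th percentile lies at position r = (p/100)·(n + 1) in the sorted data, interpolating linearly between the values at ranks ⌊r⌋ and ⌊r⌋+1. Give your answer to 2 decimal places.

2.94

Sorted: 2.4, 2.5, 2.6, 2.7, 2.9, 3.1, 3.2, 3.4, 3.5, 3.6, 4.0, 4.4.
n = 12.
r = (40/100)·(12 + 1) = 5.2.
Rank 5 is 2.9 and rank 6 is 3.1.
Interpolate: 2.9 + 0.2·(3.1 − 2.9) = 2.9 + 0.2·0.2 = 2.94.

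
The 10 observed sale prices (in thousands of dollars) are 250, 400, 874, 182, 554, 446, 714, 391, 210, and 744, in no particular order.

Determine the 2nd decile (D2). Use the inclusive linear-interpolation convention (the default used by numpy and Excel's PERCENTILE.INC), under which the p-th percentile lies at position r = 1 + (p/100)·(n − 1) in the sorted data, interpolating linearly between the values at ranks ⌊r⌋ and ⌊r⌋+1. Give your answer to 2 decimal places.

Sorted: 182, 210, 250, 391, 400, 446, 554, 714, 744, 874.
n = 10.
r = 1 + (20/100)·(10 − 1) = 1 + 1.8 = 2.8.
Rank 2 is 210 and rank 3 is 250.
Interpolate: 210 + 0.8·(250 − 210) = 210 + 0.8·40 = 242.

242.00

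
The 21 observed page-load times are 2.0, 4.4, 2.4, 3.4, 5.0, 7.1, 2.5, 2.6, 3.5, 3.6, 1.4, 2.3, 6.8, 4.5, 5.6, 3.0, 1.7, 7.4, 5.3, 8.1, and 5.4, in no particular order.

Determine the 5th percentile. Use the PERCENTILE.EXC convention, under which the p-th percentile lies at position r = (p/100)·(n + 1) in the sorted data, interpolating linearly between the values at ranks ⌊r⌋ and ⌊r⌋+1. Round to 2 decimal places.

Sorted: 1.4, 1.7, 2.0, 2.3, 2.4, 2.5, 2.6, 3.0, 3.4, 3.5, 3.6, 4.4, 4.5, 5.0, 5.3, 5.4, 5.6, 6.8, 7.1, 7.4, 8.1.
n = 21.
r = (5/100)·(21 + 1) = 1.1.
Rank 1 is 1.4 and rank 2 is 1.7.
Interpolate: 1.4 + 0.1·(1.7 − 1.4) = 1.4 + 0.1·0.3 = 1.43.

1.43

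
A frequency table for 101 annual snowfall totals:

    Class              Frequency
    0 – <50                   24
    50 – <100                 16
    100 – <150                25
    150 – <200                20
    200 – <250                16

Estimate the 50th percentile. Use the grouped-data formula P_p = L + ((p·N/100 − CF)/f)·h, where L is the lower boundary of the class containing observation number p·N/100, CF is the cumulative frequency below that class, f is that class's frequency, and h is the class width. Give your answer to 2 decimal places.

121.00

N = 101; target position k = 50/100 · 101 = 50.5.
Cumulative frequencies: 24, 40, 65, 85, 101.
Observation 50.5 falls in the class 100 – <150.
L = 100, CF = 40, f = 25, h = 50.
P50 = 100 + ((50.5 − 40)/25)·50 = 100 + 21 = 121.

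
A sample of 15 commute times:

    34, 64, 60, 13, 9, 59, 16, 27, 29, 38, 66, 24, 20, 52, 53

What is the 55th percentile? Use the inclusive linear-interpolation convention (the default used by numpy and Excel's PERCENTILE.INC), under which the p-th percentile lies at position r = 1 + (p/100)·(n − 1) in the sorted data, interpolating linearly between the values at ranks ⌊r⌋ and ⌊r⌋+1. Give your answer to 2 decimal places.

36.80

Sorted: 9, 13, 16, 20, 24, 27, 29, 34, 38, 52, 53, 59, 60, 64, 66.
n = 15.
r = 1 + (55/100)·(15 − 1) = 1 + 7.7 = 8.7.
Rank 8 is 34 and rank 9 is 38.
Interpolate: 34 + 0.7·(38 − 34) = 34 + 0.7·4 = 36.8.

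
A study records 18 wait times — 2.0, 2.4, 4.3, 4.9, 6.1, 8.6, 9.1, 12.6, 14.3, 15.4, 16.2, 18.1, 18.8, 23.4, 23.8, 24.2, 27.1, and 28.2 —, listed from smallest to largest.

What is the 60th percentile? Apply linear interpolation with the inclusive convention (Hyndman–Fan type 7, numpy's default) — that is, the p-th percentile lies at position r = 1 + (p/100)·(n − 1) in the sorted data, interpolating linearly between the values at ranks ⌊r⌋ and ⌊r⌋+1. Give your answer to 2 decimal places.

n = 18.
r = 1 + (60/100)·(18 − 1) = 1 + 10.2 = 11.2.
Rank 11 is 16.2 and rank 12 is 18.1.
Interpolate: 16.2 + 0.2·(18.1 − 16.2) = 16.2 + 0.2·1.9 = 16.58.

16.58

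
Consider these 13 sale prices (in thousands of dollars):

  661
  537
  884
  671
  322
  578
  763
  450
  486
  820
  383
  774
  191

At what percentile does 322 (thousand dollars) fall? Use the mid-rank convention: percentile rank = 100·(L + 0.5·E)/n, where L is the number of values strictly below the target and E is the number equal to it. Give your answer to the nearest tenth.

Sorted: 191, 322, 383, 450, 486, 537, 578, 661, 671, 763, 774, 820, 884.
Count below 322: L = 1; count equal: E = 1; n = 13.
Percentile rank = 100·(1 + 0.5·1)/13 = 100·1.5/13 = 11.54.

11.5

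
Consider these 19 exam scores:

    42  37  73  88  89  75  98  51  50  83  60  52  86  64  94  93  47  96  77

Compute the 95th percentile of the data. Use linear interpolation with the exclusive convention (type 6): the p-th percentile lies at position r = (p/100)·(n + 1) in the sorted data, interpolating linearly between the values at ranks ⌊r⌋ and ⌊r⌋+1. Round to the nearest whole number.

98

Sorted: 37, 42, 47, 50, 51, 52, 60, 64, 73, 75, 77, 83, 86, 88, 89, 93, 94, 96, 98.
n = 19.
r = (95/100)·(19 + 1) = 19.
r is an integer, so P95 is the value at rank 19: 98.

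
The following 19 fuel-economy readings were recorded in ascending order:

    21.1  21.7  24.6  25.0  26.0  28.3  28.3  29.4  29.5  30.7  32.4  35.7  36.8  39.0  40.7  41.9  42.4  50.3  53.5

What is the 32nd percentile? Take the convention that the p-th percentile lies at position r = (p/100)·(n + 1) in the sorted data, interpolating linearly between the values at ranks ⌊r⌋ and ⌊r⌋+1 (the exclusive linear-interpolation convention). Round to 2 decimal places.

28.30

n = 19.
r = (32/100)·(19 + 1) = 6.4.
Rank 6 is 28.3 and rank 7 is 28.3.
Interpolate: 28.3 + 0.4·(28.3 − 28.3) = 28.3 + 0.4·0 = 28.3.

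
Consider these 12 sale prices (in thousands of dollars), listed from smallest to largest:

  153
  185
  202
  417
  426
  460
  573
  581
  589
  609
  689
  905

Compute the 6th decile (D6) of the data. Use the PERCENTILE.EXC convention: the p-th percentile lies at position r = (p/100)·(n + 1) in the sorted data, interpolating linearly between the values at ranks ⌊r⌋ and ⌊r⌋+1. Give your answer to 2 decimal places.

n = 12.
r = (60/100)·(12 + 1) = 7.8.
Rank 7 is 573 and rank 8 is 581.
Interpolate: 573 + 0.8·(581 − 573) = 573 + 0.8·8 = 579.4.

579.40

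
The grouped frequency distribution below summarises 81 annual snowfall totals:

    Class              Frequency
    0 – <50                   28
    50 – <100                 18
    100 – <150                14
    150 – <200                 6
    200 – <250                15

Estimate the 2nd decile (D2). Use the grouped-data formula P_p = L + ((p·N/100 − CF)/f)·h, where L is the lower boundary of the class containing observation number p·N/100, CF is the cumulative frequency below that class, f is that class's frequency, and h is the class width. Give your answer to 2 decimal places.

28.93

N = 81; target position k = 20/100 · 81 = 16.2.
Cumulative frequencies: 28, 46, 60, 66, 81.
Observation 16.2 falls in the class 0 – <50.
L = 0, CF = 0, f = 28, h = 50.
P20 = 0 + ((16.2 − 0)/28)·50 = 0 + 28.9286 = 28.9286.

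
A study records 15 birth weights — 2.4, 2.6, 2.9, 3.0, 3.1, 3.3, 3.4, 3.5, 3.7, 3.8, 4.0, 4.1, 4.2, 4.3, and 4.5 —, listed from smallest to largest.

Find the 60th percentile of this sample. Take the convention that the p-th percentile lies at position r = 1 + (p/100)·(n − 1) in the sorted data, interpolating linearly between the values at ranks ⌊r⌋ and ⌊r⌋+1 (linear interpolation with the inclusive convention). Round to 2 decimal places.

n = 15.
r = 1 + (60/100)·(15 − 1) = 1 + 8.4 = 9.4.
Rank 9 is 3.7 and rank 10 is 3.8.
Interpolate: 3.7 + 0.4·(3.8 − 3.7) = 3.7 + 0.4·0.1 = 3.74.

3.74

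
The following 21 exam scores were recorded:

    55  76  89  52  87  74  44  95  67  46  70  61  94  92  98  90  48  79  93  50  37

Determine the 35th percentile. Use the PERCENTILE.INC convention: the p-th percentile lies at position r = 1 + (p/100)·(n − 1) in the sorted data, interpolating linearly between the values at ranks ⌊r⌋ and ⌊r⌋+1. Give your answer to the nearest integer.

61

Sorted: 37, 44, 46, 48, 50, 52, 55, 61, 67, 70, 74, 76, 79, 87, 89, 90, 92, 93, 94, 95, 98.
n = 21.
r = 1 + (35/100)·(21 − 1) = 1 + 7 = 8.
r is an integer, so P35 is the value at rank 8: 61.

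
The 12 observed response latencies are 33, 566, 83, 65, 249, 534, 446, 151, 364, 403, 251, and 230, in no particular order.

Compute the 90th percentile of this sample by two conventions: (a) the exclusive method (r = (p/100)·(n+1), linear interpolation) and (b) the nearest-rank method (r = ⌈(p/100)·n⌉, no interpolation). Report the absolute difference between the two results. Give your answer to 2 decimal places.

Sorted: 33, 65, 83, 151, 230, 249, 251, 364, 403, 446, 534, 566.
n = 12.
(a) r = 11.7; between ranks 11 (534) and 12 (566): 556.4.
(b) the nearest-rank method: rank 11 → 534.
|556.4 − 534| = 22.4.

22.40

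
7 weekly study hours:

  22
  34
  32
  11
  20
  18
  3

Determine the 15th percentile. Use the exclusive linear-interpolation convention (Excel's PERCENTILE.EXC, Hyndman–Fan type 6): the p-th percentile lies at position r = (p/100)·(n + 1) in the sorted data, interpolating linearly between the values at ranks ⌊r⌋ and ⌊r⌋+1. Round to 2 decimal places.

Sorted: 3, 11, 18, 20, 22, 32, 34.
n = 7.
r = (15/100)·(7 + 1) = 1.2.
Rank 1 is 3 and rank 2 is 11.
Interpolate: 3 + 0.2·(11 − 3) = 3 + 0.2·8 = 4.6.

4.60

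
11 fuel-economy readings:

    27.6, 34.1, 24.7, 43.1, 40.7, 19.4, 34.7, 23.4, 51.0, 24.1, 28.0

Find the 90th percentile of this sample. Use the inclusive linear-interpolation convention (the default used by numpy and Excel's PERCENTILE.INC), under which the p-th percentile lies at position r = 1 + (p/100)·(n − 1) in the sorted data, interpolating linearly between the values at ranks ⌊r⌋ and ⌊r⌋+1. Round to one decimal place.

Sorted: 19.4, 23.4, 24.1, 24.7, 27.6, 28.0, 34.1, 34.7, 40.7, 43.1, 51.0.
n = 11.
r = 1 + (90/100)·(11 − 1) = 1 + 9 = 10.
r is an integer, so P90 is the value at rank 10: 43.1.

43.1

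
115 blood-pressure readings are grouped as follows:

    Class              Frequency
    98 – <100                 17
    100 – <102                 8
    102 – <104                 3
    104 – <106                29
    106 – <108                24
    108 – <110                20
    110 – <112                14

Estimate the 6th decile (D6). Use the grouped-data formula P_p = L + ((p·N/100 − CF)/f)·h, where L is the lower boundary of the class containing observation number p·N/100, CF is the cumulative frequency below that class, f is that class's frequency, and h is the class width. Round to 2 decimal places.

107.00

N = 115; target position k = 60/100 · 115 = 69.
Cumulative frequencies: 17, 25, 28, 57, 81, 101, 115.
Observation 69 falls in the class 106 – <108.
L = 106, CF = 57, f = 24, h = 2.
P60 = 106 + ((69 − 57)/24)·2 = 106 + 1 = 107.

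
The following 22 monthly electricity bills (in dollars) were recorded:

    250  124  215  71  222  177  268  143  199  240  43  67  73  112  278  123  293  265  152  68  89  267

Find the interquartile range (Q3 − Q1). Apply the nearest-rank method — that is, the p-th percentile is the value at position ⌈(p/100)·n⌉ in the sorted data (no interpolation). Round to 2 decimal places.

161.00

Sorted: 43, 67, 68, 71, 73, 89, 112, 123, 124, 143, 152, 177, 199, 215, 222, 240, 250, 265, 267, 268, 278, 293.
n = 22.
P25: rank ⌈25/100·22⌉ = 6 → 89.
P75: rank ⌈75/100·22⌉ = 17 → 250.
Difference: 250 − 89 = 161.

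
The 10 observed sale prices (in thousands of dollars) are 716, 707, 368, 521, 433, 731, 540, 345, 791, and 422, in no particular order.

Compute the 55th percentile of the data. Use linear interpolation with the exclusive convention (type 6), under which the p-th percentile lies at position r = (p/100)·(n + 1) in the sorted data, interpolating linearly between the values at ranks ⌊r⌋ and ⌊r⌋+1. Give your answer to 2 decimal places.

548.35

Sorted: 345, 368, 422, 433, 521, 540, 707, 716, 731, 791.
n = 10.
r = (55/100)·(10 + 1) = 6.05.
Rank 6 is 540 and rank 7 is 707.
Interpolate: 540 + 0.05·(707 − 540) = 540 + 0.05·167 = 548.35.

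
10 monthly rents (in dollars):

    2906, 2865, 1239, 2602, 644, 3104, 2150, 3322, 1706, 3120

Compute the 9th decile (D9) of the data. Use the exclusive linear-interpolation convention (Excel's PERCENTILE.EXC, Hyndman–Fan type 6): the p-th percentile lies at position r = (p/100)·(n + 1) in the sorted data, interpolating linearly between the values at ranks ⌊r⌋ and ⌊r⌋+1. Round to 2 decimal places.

Sorted: 644, 1239, 1706, 2150, 2602, 2865, 2906, 3104, 3120, 3322.
n = 10.
r = (90/100)·(10 + 1) = 9.9.
Rank 9 is 3120 and rank 10 is 3322.
Interpolate: 3120 + 0.9·(3322 − 3120) = 3120 + 0.9·202 = 3301.8.

3301.80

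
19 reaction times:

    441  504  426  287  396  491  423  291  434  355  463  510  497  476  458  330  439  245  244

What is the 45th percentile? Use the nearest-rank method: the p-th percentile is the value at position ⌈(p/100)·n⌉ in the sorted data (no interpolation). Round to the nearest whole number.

426

Sorted: 244, 245, 287, 291, 330, 355, 396, 423, 426, 434, 439, 441, 458, 463, 476, 491, 497, 504, 510.
n = 19.
Position = ⌈45/100 · 19⌉ = ⌈8.55⌉ = 9.
The value at rank 9 is 426.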